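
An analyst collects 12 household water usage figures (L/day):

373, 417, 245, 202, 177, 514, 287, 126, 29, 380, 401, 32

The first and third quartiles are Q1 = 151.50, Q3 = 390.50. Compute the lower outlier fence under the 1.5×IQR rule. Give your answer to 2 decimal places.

-207.00

IQR = Q3 − Q1 = 390.50 − 151.50 = 239.00.
Lower fence = Q1 − 1.5·IQR = 151.50 − 358.50 = -207.00.
Upper fence = Q3 + 1.5·IQR = 390.50 + 358.50 = 749.00.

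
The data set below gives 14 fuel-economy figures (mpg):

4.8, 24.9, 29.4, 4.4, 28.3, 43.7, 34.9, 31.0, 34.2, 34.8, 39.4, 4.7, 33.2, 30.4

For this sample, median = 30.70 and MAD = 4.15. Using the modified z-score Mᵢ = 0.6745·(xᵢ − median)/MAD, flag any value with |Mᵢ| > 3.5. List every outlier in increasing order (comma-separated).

|Mᵢ| > 3.5 ⇔ |xᵢ − 30.70| > 3.5·4.15/0.6745 = 21.53.
So outliers lie outside [9.17, 52.23].
4.4: M = -4.27 → outlier.
4.7: M = -4.23 → outlier.
4.8: M = -4.21 → outlier.

4.4, 4.7, 4.8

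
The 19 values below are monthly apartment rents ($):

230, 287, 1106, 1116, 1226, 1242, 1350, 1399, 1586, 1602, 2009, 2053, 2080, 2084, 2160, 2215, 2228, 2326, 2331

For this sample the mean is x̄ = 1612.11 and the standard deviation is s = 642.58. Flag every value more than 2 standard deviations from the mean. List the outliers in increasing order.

Cutoffs at x̄ ± 2s: 1612.11 ± 2·642.58 = [326.95, 2897.27].
230: z = -2.15, |z| > 2 → outlier.
287: z = -2.06, |z| > 2 → outlier.
Every other value lies within [326.95, 2897.27].

230, 287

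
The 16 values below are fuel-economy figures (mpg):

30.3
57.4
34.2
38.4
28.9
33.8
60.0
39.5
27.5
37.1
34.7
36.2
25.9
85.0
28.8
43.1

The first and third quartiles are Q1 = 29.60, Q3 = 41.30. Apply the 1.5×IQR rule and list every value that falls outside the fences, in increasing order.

IQR = Q3 − Q1 = 41.30 − 29.60 = 11.70.
Lower fence = Q1 − 1.5·IQR = 29.60 − 17.55 = 12.05.
Upper fence = Q3 + 1.5·IQR = 41.30 + 17.55 = 58.85.
60.0 > 58.85 → outlier.
85.0 > 58.85 → outlier.
All remaining values lie within [12.05, 58.85].

60.0, 85.0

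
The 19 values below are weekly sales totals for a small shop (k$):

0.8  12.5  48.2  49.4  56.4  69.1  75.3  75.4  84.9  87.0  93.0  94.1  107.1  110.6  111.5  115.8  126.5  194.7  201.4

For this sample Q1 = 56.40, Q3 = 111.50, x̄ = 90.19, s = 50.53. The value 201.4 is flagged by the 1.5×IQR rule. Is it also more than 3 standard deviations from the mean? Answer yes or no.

z = (201.4 − 90.19) / 50.53 = 2.20.
|z| = 2.20 ≤ 3.

no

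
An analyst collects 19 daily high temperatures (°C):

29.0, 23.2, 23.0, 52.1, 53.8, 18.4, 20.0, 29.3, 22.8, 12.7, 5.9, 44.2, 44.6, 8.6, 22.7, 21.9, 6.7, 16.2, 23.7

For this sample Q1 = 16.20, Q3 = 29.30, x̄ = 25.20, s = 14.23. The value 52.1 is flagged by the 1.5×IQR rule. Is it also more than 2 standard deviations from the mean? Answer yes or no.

no

z = (52.1 − 25.20) / 14.23 = 1.89.
|z| = 1.89 ≤ 2.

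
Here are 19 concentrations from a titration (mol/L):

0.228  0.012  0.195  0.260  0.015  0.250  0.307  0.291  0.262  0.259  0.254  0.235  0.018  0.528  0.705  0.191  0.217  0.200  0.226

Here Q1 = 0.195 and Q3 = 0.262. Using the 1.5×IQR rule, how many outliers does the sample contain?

5

IQR = 0.067; fences at 0.195 − 0.1005 = 0.0945 and 0.262 + 0.1005 = 0.3625.
Outside the cutoffs: 0.012, 0.015, 0.018, 0.528, 0.705.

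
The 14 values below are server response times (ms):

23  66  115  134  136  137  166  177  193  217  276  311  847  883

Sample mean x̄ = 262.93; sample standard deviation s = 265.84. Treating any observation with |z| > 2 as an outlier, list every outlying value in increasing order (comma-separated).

Cutoffs at x̄ ± 2s: 262.93 ± 2·265.84 = [-268.75, 794.61].
847: z = 2.20, |z| > 2 → outlier.
883: z = 2.33, |z| > 2 → outlier.
Every other value lies within [-268.75, 794.61].

847, 883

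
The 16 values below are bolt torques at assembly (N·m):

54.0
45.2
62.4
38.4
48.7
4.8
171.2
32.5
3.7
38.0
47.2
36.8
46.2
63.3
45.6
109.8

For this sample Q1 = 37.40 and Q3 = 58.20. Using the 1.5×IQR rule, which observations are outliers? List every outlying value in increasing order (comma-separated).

IQR = Q3 − Q1 = 58.20 − 37.40 = 20.80.
Lower fence = Q1 − 1.5·IQR = 37.40 − 31.20 = 6.20.
Upper fence = Q3 + 1.5·IQR = 58.20 + 31.20 = 89.40.
3.7 < 6.20 → outlier.
4.8 < 6.20 → outlier.
109.8 > 89.40 → outlier.
171.2 > 89.40 → outlier.
All remaining values lie within [6.20, 89.40].

3.7, 4.8, 109.8, 171.2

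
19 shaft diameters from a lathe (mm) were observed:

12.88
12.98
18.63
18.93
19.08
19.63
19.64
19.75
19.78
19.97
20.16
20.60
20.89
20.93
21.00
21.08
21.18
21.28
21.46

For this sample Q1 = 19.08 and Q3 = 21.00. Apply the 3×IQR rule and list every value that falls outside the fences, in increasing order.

12.88, 12.98

IQR = Q3 − Q1 = 21.00 − 19.08 = 1.92.
Lower fence = Q1 − 3·IQR = 19.08 − 5.76 = 13.32.
Upper fence = Q3 + 3·IQR = 21.00 + 5.76 = 26.76.
12.88 < 13.32 → outlier.
12.98 < 13.32 → outlier.
All remaining values lie within [13.32, 26.76].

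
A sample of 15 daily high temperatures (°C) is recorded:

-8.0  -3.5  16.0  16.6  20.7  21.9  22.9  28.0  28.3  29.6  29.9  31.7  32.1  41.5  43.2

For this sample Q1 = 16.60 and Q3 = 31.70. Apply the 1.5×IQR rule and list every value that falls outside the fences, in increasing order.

IQR = Q3 − Q1 = 31.70 − 16.60 = 15.10.
Lower fence = Q1 − 1.5·IQR = 16.60 − 22.65 = -6.05.
Upper fence = Q3 + 1.5·IQR = 31.70 + 22.65 = 54.35.
-8.0 < -6.05 → outlier.
All remaining values lie within [-6.05, 54.35].

-8.0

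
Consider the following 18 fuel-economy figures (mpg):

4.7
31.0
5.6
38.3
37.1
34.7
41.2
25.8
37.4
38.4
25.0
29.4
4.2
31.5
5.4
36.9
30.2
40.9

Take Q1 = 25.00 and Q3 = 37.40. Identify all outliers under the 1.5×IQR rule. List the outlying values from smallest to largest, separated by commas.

4.2, 4.7, 5.4, 5.6

IQR = Q3 − Q1 = 37.40 − 25.00 = 12.40.
Lower fence = Q1 − 1.5·IQR = 25.00 − 18.60 = 6.40.
Upper fence = Q3 + 1.5·IQR = 37.40 + 18.60 = 56.00.
4.2 < 6.40 → outlier.
4.7 < 6.40 → outlier.
5.4 < 6.40 → outlier.
5.6 < 6.40 → outlier.
All remaining values lie within [6.40, 56.00].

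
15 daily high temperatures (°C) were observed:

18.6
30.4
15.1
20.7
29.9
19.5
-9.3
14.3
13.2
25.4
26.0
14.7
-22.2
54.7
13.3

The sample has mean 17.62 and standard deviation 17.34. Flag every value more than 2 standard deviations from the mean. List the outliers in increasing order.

-22.2, 54.7

Cutoffs at x̄ ± 2s: 17.62 ± 2·17.34 = [-17.06, 52.30].
-22.2: z = -2.30, |z| > 2 → outlier.
54.7: z = 2.14, |z| > 2 → outlier.
Every other value lies within [-17.06, 52.30].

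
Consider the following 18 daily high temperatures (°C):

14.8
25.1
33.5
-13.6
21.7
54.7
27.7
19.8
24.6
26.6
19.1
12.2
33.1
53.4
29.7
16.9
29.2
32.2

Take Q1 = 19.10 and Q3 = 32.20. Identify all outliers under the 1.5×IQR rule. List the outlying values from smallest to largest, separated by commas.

-13.6, 53.4, 54.7

IQR = Q3 − Q1 = 32.20 − 19.10 = 13.10.
Lower fence = Q1 − 1.5·IQR = 19.10 − 19.65 = -0.55.
Upper fence = Q3 + 1.5·IQR = 32.20 + 19.65 = 51.85.
-13.6 < -0.55 → outlier.
53.4 > 51.85 → outlier.
54.7 > 51.85 → outlier.
All remaining values lie within [-0.55, 51.85].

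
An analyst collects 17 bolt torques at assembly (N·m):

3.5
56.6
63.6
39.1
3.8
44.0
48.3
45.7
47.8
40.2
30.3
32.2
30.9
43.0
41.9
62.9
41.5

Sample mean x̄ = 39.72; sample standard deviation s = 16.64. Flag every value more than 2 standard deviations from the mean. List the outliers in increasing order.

3.5, 3.8

Cutoffs at x̄ ± 2s: 39.72 ± 2·16.64 = [6.44, 73.00].
3.5: z = -2.18, |z| > 2 → outlier.
3.8: z = -2.16, |z| > 2 → outlier.
Every other value lies within [6.44, 73.00].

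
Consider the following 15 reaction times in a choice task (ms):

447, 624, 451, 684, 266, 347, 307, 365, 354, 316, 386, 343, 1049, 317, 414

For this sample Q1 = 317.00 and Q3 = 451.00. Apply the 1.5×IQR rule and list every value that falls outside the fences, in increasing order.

684, 1049

IQR = Q3 − Q1 = 451.00 − 317.00 = 134.00.
Lower fence = Q1 − 1.5·IQR = 317.00 − 201.00 = 116.00.
Upper fence = Q3 + 1.5·IQR = 451.00 + 201.00 = 652.00.
684 > 652.00 → outlier.
1049 > 652.00 → outlier.
All remaining values lie within [116.00, 652.00].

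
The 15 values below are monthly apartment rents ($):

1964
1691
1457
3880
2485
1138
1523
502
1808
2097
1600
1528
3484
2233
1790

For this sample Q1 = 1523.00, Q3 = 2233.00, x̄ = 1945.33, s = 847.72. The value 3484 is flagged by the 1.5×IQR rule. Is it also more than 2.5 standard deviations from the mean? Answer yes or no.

z = (3484 − 1945.33) / 847.72 = 1.82.
|z| = 1.82 ≤ 2.5.

no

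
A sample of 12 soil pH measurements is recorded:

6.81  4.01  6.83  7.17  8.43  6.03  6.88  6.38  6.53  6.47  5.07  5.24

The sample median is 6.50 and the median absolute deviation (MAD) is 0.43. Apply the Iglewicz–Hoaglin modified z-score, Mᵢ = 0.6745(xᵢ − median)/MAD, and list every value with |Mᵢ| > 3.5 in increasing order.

|Mᵢ| > 3.5 ⇔ |xᵢ − 6.50| > 3.5·0.43/0.6745 = 2.23.
So outliers lie outside [4.27, 8.73].
4.01: M = -3.91 → outlier.

4.01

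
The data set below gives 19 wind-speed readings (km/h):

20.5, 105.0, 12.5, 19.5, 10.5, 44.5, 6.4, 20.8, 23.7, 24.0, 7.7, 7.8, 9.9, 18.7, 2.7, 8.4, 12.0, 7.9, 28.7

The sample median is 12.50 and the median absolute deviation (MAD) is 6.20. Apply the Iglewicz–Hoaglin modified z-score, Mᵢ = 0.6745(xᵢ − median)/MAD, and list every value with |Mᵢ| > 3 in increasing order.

|Mᵢ| > 3 ⇔ |xᵢ − 12.50| > 3·6.20/0.6745 = 27.58.
So outliers lie outside [-15.08, 40.08].
44.5: M = 3.48 → outlier.
105.0: M = 10.06 → outlier.

44.5, 105.0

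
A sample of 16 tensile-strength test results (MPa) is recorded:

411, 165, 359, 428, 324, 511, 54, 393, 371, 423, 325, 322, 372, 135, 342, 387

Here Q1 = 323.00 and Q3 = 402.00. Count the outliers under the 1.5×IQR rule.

IQR = 79.00; fences at 323.00 − 118.50 = 204.50 and 402.00 + 118.50 = 520.50.
Outside the cutoffs: 54, 135, 165.

3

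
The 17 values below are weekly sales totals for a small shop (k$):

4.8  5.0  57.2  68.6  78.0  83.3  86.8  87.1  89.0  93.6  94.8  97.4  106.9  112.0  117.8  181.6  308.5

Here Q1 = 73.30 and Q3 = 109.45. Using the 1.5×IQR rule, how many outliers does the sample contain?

4

IQR = 36.15; fences at 73.30 − 54.225 = 19.075 and 109.45 + 54.225 = 163.675.
Outside the cutoffs: 4.8, 5.0, 181.6, 308.5.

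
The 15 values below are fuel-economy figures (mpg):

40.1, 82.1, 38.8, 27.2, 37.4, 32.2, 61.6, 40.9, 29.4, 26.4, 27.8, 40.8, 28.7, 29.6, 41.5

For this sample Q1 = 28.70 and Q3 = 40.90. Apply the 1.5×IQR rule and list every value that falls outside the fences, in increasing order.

61.6, 82.1

IQR = Q3 − Q1 = 40.90 − 28.70 = 12.20.
Lower fence = Q1 − 1.5·IQR = 28.70 − 18.30 = 10.40.
Upper fence = Q3 + 1.5·IQR = 40.90 + 18.30 = 59.20.
61.6 > 59.20 → outlier.
82.1 > 59.20 → outlier.
All remaining values lie within [10.40, 59.20].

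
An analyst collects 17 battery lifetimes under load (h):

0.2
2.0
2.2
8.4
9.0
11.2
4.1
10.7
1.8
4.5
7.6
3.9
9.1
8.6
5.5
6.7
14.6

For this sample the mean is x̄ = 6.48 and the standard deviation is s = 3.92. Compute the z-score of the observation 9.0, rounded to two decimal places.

0.64

z = (9.0 − 6.48) / 3.92 = 0.64.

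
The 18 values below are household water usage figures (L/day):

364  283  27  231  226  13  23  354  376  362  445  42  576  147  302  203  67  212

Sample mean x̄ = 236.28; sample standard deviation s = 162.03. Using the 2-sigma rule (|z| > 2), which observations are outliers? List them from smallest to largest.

Cutoffs at x̄ ± 2s: 236.28 ± 2·162.03 = [-87.78, 560.34].
576: z = 2.10, |z| > 2 → outlier.
Every other value lies within [-87.78, 560.34].

576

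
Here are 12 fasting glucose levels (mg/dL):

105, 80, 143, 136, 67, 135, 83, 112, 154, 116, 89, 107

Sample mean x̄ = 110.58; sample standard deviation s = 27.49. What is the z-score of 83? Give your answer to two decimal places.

z = (83 − 110.58) / 27.49 = -1.00.

-1.00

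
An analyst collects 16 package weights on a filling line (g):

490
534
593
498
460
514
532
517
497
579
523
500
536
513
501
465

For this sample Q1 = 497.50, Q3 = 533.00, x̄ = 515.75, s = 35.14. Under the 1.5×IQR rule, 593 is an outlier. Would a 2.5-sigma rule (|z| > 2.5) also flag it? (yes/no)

z = (593 − 515.75) / 35.14 = 2.20.
|z| = 2.20 ≤ 2.5.

no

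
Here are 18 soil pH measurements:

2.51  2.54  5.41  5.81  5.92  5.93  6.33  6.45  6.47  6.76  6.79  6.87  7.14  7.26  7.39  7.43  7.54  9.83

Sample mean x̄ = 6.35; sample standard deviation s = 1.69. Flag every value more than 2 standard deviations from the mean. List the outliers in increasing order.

2.51, 2.54, 9.83

Cutoffs at x̄ ± 2s: 6.35 ± 2·1.69 = [2.97, 9.73].
2.51: z = -2.27, |z| > 2 → outlier.
2.54: z = -2.25, |z| > 2 → outlier.
9.83: z = 2.06, |z| > 2 → outlier.
Every other value lies within [2.97, 9.73].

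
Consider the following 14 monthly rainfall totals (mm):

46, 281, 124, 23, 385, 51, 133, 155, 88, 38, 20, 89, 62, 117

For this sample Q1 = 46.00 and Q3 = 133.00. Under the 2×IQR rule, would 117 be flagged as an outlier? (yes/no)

no

IQR = Q3 − Q1 = 133.00 − 46.00 = 87.00.
Lower fence = Q1 − 2·IQR = 46.00 − 174.00 = -128.00.
Upper fence = Q3 + 2·IQR = 133.00 + 174.00 = 307.00.
117 lies within [-128.00, 307.00].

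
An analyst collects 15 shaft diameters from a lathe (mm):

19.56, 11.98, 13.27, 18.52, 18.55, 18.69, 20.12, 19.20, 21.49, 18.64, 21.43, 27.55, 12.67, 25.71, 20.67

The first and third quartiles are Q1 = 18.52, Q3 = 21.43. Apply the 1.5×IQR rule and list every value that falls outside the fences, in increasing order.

IQR = Q3 − Q1 = 21.43 − 18.52 = 2.91.
Lower fence = Q1 − 1.5·IQR = 18.52 − 4.365 = 14.155.
Upper fence = Q3 + 1.5·IQR = 21.43 + 4.365 = 25.795.
11.98 < 14.155 → outlier.
12.67 < 14.155 → outlier.
13.27 < 14.155 → outlier.
27.55 > 25.795 → outlier.
All remaining values lie within [14.155, 25.795].

11.98, 12.67, 13.27, 27.55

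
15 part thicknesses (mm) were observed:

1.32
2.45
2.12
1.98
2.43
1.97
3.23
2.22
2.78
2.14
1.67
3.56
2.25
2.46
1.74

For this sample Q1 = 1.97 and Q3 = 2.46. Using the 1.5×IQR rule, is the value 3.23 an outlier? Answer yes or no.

IQR = Q3 − Q1 = 2.46 − 1.97 = 0.49.
Lower fence = Q1 − 1.5·IQR = 1.97 − 0.735 = 1.235.
Upper fence = Q3 + 1.5·IQR = 2.46 + 0.735 = 3.195.
3.23 lies above the upper fence.

yes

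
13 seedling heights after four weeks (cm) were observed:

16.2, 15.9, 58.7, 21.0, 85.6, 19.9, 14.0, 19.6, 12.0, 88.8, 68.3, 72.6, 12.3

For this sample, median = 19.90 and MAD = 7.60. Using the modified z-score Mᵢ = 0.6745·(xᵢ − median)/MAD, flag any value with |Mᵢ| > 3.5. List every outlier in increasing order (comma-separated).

68.3, 72.6, 85.6, 88.8

|Mᵢ| > 3.5 ⇔ |xᵢ − 19.90| > 3.5·7.60/0.6745 = 39.44.
So outliers lie outside [-19.54, 59.34].
68.3: M = 4.30 → outlier.
72.6: M = 4.68 → outlier.
85.6: M = 5.83 → outlier.
88.8: M = 6.11 → outlier.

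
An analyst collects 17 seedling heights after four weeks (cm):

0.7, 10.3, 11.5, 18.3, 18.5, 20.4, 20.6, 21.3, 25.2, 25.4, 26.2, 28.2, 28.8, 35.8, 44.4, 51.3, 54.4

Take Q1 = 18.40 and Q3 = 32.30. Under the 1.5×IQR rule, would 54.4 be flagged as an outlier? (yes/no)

IQR = Q3 − Q1 = 32.30 − 18.40 = 13.90.
Lower fence = Q1 − 1.5·IQR = 18.40 − 20.85 = -2.45.
Upper fence = Q3 + 1.5·IQR = 32.30 + 20.85 = 53.15.
54.4 lies above the upper fence.

yes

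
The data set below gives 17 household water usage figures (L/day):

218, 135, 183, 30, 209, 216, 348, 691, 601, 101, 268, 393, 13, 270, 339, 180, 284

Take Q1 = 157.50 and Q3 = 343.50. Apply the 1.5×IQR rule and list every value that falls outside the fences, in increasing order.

691

IQR = Q3 − Q1 = 343.50 − 157.50 = 186.00.
Lower fence = Q1 − 1.5·IQR = 157.50 − 279.00 = -121.50.
Upper fence = Q3 + 1.5·IQR = 343.50 + 279.00 = 622.50.
691 > 622.50 → outlier.
All remaining values lie within [-121.50, 622.50].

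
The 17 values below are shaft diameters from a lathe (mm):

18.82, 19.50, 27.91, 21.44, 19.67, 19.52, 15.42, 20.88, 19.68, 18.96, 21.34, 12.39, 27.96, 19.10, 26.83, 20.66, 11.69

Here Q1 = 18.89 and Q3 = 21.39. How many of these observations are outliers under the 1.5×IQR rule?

5

IQR = 2.50; fences at 18.89 − 3.75 = 15.14 and 21.39 + 3.75 = 25.14.
Outside the cutoffs: 11.69, 12.39, 26.83, 27.91, 27.96.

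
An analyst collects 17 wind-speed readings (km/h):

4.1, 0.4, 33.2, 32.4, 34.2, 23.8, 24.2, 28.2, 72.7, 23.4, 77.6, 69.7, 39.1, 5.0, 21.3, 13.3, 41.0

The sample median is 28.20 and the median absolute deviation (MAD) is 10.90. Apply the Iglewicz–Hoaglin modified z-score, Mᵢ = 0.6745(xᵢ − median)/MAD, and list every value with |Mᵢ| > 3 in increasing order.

77.6

|Mᵢ| > 3 ⇔ |xᵢ − 28.20| > 3·10.90/0.6745 = 48.48.
So outliers lie outside [-20.28, 76.68].
77.6: M = 3.06 → outlier.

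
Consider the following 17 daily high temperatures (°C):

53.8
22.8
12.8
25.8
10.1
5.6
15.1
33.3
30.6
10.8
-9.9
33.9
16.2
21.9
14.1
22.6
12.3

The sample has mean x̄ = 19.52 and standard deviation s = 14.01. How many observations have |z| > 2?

Cutoffs: x̄ ± 2s = [-8.50, 47.54].
Outside the cutoffs: -9.9, 53.8.

2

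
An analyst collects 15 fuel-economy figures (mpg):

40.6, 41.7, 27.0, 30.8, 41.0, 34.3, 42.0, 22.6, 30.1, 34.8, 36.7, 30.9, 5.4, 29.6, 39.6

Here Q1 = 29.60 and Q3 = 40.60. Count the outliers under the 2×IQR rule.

IQR = 11.00; fences at 29.60 − 22.00 = 7.60 and 40.60 + 22.00 = 62.60.
Outside the cutoffs: 5.4.

1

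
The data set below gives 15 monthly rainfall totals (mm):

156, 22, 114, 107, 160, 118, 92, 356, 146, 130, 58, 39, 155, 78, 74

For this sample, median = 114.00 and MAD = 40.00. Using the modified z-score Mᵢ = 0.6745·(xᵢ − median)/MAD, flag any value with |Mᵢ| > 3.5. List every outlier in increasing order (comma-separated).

|Mᵢ| > 3.5 ⇔ |xᵢ − 114.00| > 3.5·40.00/0.6745 = 207.56.
So outliers lie outside [-93.56, 321.56].
356: M = 4.08 → outlier.

356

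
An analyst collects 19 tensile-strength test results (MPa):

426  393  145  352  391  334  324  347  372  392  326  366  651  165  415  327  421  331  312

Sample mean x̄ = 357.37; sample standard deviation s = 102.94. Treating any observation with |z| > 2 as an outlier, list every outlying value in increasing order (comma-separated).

Cutoffs at x̄ ± 2s: 357.37 ± 2·102.94 = [151.49, 563.25].
145: z = -2.06, |z| > 2 → outlier.
651: z = 2.85, |z| > 2 → outlier.
Every other value lies within [151.49, 563.25].

145, 651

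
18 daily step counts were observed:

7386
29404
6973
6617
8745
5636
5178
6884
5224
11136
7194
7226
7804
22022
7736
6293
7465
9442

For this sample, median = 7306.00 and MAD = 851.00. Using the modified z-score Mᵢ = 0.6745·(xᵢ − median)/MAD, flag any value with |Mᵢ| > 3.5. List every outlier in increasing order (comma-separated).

22022, 29404

|Mᵢ| > 3.5 ⇔ |xᵢ − 7306.00| > 3.5·851.00/0.6745 = 4415.86.
So outliers lie outside [2890.14, 11721.86].
22022: M = 11.66 → outlier.
29404: M = 17.51 → outlier.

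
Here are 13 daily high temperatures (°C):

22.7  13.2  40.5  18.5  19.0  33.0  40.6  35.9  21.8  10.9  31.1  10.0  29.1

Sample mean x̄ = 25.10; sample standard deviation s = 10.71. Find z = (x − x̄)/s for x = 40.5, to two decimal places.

1.44

z = (40.5 − 25.10) / 10.71 = 1.44.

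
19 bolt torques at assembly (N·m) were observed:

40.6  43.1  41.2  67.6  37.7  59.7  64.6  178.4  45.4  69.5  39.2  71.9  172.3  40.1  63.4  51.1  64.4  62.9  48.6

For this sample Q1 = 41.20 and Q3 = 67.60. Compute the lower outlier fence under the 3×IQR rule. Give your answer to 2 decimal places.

IQR = Q3 − Q1 = 67.60 − 41.20 = 26.40.
Lower fence = Q1 − 3·IQR = 41.20 − 79.20 = -38.00.
Upper fence = Q3 + 3·IQR = 67.60 + 79.20 = 146.80.

-38.00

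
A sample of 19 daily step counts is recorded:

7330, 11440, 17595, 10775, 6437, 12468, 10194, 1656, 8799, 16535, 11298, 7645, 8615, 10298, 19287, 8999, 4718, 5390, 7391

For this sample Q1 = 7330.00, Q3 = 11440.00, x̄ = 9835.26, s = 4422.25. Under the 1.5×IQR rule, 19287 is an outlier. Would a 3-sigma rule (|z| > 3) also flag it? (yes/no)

z = (19287 − 9835.26) / 4422.25 = 2.14.
|z| = 2.14 ≤ 3.

no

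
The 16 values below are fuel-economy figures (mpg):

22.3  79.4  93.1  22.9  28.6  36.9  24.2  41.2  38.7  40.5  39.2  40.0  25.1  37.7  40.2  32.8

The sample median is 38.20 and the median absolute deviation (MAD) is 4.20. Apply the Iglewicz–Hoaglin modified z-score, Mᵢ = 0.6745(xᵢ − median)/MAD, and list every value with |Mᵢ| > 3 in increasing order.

79.4, 93.1

|Mᵢ| > 3 ⇔ |xᵢ − 38.20| > 3·4.20/0.6745 = 18.68.
So outliers lie outside [19.52, 56.88].
79.4: M = 6.62 → outlier.
93.1: M = 8.82 → outlier.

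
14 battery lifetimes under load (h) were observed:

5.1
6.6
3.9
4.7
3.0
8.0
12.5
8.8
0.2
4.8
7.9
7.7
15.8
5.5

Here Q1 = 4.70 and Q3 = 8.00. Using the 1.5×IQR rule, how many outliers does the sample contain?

IQR = 3.30; fences at 4.70 − 4.95 = -0.25 and 8.00 + 4.95 = 12.95.
Outside the cutoffs: 15.8.

1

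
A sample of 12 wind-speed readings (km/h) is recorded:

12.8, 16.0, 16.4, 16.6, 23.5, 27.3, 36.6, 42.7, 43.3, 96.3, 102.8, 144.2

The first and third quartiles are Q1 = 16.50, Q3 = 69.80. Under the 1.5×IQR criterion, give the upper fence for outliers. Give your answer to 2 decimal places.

IQR = Q3 − Q1 = 69.80 − 16.50 = 53.30.
Lower fence = Q1 − 1.5·IQR = 16.50 − 79.95 = -63.45.
Upper fence = Q3 + 1.5·IQR = 69.80 + 79.95 = 149.75.

149.75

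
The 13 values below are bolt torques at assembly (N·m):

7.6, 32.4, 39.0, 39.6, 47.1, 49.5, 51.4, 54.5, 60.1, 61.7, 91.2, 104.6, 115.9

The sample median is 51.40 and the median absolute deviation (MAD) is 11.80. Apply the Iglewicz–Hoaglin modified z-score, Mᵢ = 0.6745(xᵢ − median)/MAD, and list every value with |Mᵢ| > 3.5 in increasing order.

|Mᵢ| > 3.5 ⇔ |xᵢ − 51.40| > 3.5·11.80/0.6745 = 61.23.
So outliers lie outside [-9.83, 112.63].
115.9: M = 3.69 → outlier.

115.9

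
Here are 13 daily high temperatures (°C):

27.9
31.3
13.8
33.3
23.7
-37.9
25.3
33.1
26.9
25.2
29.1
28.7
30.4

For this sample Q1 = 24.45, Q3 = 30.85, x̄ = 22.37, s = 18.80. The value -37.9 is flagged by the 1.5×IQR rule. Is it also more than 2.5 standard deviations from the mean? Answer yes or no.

z = (-37.9 − 22.37) / 18.80 = -3.21.
|z| = 3.21 > 2.5.

yes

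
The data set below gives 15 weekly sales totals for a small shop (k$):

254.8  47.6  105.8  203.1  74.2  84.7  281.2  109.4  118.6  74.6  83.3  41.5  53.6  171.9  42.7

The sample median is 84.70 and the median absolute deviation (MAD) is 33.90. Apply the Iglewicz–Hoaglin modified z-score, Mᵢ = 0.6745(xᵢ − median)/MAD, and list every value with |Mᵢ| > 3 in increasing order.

|Mᵢ| > 3 ⇔ |xᵢ − 84.70| > 3·33.90/0.6745 = 150.78.
So outliers lie outside [-66.08, 235.48].
254.8: M = 3.38 → outlier.
281.2: M = 3.91 → outlier.

254.8, 281.2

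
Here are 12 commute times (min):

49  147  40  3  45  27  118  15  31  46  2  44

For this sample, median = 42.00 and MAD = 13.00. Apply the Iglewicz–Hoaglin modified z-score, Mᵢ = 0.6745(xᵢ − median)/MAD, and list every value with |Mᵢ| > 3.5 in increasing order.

118, 147

|Mᵢ| > 3.5 ⇔ |xᵢ − 42.00| > 3.5·13.00/0.6745 = 67.46.
So outliers lie outside [-25.46, 109.46].
118: M = 3.94 → outlier.
147: M = 5.45 → outlier.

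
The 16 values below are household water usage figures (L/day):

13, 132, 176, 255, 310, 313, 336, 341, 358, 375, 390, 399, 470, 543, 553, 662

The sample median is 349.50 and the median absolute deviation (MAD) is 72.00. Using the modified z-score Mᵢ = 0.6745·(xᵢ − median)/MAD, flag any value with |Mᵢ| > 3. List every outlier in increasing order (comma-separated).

13

|Mᵢ| > 3 ⇔ |xᵢ − 349.50| > 3·72.00/0.6745 = 320.24.
So outliers lie outside [29.26, 669.74].
13: M = -3.15 → outlier.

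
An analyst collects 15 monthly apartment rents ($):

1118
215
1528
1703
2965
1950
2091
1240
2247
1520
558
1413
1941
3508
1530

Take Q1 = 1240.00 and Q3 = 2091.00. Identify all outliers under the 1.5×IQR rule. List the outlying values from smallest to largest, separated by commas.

3508

IQR = Q3 − Q1 = 2091.00 − 1240.00 = 851.00.
Lower fence = Q1 − 1.5·IQR = 1240.00 − 1276.50 = -36.50.
Upper fence = Q3 + 1.5·IQR = 2091.00 + 1276.50 = 3367.50.
3508 > 3367.50 → outlier.
All remaining values lie within [-36.50, 3367.50].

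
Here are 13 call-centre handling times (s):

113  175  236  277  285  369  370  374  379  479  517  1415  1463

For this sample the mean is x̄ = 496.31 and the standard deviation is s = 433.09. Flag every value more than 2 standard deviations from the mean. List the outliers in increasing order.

1415, 1463

Cutoffs at x̄ ± 2s: 496.31 ± 2·433.09 = [-369.87, 1362.49].
1415: z = 2.12, |z| > 2 → outlier.
1463: z = 2.23, |z| > 2 → outlier.
Every other value lies within [-369.87, 1362.49].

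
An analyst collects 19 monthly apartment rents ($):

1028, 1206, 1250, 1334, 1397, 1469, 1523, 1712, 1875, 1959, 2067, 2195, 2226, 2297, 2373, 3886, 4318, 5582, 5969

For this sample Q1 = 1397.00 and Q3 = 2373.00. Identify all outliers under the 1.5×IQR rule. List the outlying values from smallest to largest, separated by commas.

IQR = Q3 − Q1 = 2373.00 − 1397.00 = 976.00.
Lower fence = Q1 − 1.5·IQR = 1397.00 − 1464.00 = -67.00.
Upper fence = Q3 + 1.5·IQR = 2373.00 + 1464.00 = 3837.00.
3886 > 3837.00 → outlier.
4318 > 3837.00 → outlier.
5582 > 3837.00 → outlier.
5969 > 3837.00 → outlier.
All remaining values lie within [-67.00, 3837.00].

3886, 4318, 5582, 5969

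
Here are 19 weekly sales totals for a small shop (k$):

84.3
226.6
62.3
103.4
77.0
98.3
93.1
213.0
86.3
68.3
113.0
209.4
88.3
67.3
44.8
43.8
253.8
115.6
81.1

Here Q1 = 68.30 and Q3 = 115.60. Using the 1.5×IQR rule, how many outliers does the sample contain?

IQR = 47.30; fences at 68.30 − 70.95 = -2.65 and 115.60 + 70.95 = 186.55.
Outside the cutoffs: 209.4, 213.0, 226.6, 253.8.

4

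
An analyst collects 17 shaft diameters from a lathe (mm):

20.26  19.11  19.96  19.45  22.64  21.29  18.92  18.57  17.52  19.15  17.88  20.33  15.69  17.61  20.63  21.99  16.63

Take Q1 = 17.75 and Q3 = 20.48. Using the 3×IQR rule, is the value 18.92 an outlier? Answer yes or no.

IQR = Q3 − Q1 = 20.48 − 17.75 = 2.73.
Lower fence = Q1 − 3·IQR = 17.75 − 8.19 = 9.56.
Upper fence = Q3 + 3·IQR = 20.48 + 8.19 = 28.67.
18.92 lies within [9.56, 28.67].

no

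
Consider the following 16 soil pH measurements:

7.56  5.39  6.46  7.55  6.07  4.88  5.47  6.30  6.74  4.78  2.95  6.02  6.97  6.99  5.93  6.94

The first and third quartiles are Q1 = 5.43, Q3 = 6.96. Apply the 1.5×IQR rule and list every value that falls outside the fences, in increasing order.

IQR = Q3 − Q1 = 6.96 − 5.43 = 1.53.
Lower fence = Q1 − 1.5·IQR = 5.43 − 2.295 = 3.135.
Upper fence = Q3 + 1.5·IQR = 6.96 + 2.295 = 9.255.
2.95 < 3.135 → outlier.
All remaining values lie within [3.135, 9.255].

2.95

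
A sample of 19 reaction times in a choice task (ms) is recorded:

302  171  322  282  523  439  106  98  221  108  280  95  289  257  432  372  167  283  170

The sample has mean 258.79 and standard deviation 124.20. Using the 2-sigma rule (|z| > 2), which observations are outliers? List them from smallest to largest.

Cutoffs at x̄ ± 2s: 258.79 ± 2·124.20 = [10.39, 507.19].
523: z = 2.13, |z| > 2 → outlier.
Every other value lies within [10.39, 507.19].

523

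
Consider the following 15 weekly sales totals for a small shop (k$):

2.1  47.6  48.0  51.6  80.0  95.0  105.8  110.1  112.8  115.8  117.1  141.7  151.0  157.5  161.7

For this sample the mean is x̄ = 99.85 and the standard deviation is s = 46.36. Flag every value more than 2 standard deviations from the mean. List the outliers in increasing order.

Cutoffs at x̄ ± 2s: 99.85 ± 2·46.36 = [7.13, 192.57].
2.1: z = -2.11, |z| > 2 → outlier.
Every other value lies within [7.13, 192.57].

2.1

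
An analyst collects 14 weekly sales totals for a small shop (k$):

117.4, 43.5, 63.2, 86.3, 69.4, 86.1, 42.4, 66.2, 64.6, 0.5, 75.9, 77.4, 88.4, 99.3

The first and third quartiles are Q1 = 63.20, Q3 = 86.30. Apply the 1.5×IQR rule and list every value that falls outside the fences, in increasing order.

0.5

IQR = Q3 − Q1 = 86.30 − 63.20 = 23.10.
Lower fence = Q1 − 1.5·IQR = 63.20 − 34.65 = 28.55.
Upper fence = Q3 + 1.5·IQR = 86.30 + 34.65 = 120.95.
0.5 < 28.55 → outlier.
All remaining values lie within [28.55, 120.95].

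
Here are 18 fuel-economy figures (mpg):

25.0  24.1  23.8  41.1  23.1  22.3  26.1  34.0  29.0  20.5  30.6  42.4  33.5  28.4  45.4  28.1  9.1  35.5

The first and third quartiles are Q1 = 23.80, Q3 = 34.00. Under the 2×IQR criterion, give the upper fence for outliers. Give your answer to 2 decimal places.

54.40

IQR = Q3 − Q1 = 34.00 − 23.80 = 10.20.
Lower fence = Q1 − 2·IQR = 23.80 − 20.40 = 3.40.
Upper fence = Q3 + 2·IQR = 34.00 + 20.40 = 54.40.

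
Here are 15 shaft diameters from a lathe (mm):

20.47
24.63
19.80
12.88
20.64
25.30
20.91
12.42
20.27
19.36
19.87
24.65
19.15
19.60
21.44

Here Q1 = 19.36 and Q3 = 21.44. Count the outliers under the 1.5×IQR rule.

IQR = 2.08; fences at 19.36 − 3.12 = 16.24 and 21.44 + 3.12 = 24.56.
Outside the cutoffs: 12.42, 12.88, 24.63, 24.65, 25.30.

5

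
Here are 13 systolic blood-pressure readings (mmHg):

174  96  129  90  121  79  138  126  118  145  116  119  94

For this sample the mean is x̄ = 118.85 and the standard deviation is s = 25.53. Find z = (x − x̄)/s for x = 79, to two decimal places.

z = (79 − 118.85) / 25.53 = -1.56.

-1.56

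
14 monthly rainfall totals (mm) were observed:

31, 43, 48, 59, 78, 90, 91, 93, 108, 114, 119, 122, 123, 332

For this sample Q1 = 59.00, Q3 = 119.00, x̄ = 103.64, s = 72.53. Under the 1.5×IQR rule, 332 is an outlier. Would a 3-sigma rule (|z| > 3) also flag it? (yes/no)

yes

z = (332 − 103.64) / 72.53 = 3.15.
|z| = 3.15 > 3.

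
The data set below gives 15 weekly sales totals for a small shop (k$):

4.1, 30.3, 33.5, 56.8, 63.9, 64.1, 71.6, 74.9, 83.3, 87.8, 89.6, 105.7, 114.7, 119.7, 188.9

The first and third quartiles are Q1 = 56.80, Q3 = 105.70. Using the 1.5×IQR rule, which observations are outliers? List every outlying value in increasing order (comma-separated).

188.9

IQR = Q3 − Q1 = 105.70 − 56.80 = 48.90.
Lower fence = Q1 − 1.5·IQR = 56.80 − 73.35 = -16.55.
Upper fence = Q3 + 1.5·IQR = 105.70 + 73.35 = 179.05.
188.9 > 179.05 → outlier.
All remaining values lie within [-16.55, 179.05].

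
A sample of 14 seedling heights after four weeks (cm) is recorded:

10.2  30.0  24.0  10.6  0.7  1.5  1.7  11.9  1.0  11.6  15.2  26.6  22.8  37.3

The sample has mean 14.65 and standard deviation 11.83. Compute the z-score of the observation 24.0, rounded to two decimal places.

z = (24.0 − 14.65) / 11.83 = 0.79.

0.79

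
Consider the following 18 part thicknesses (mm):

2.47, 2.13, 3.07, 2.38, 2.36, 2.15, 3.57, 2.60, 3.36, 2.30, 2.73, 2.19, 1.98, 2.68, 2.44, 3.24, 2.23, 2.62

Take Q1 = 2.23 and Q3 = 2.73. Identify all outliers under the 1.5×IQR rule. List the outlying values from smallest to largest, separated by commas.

IQR = Q3 − Q1 = 2.73 − 2.23 = 0.50.
Lower fence = Q1 − 1.5·IQR = 2.23 − 0.75 = 1.48.
Upper fence = Q3 + 1.5·IQR = 2.73 + 0.75 = 3.48.
3.57 > 3.48 → outlier.
All remaining values lie within [1.48, 3.48].

3.57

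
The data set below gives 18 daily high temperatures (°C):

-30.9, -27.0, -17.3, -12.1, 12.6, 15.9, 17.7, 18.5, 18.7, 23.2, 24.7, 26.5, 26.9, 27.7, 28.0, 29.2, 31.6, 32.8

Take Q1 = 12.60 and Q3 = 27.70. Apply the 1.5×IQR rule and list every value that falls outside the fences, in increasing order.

IQR = Q3 − Q1 = 27.70 − 12.60 = 15.10.
Lower fence = Q1 − 1.5·IQR = 12.60 − 22.65 = -10.05.
Upper fence = Q3 + 1.5·IQR = 27.70 + 22.65 = 50.35.
-30.9 < -10.05 → outlier.
-27.0 < -10.05 → outlier.
-17.3 < -10.05 → outlier.
-12.1 < -10.05 → outlier.
All remaining values lie within [-10.05, 50.35].

-30.9, -27.0, -17.3, -12.1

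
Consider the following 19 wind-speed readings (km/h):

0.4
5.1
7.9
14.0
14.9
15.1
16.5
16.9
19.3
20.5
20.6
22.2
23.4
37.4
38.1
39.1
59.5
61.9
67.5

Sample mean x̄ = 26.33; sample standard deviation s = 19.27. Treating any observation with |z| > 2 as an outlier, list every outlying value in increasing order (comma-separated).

67.5

Cutoffs at x̄ ± 2s: 26.33 ± 2·19.27 = [-12.21, 64.87].
67.5: z = 2.14, |z| > 2 → outlier.
Every other value lies within [-12.21, 64.87].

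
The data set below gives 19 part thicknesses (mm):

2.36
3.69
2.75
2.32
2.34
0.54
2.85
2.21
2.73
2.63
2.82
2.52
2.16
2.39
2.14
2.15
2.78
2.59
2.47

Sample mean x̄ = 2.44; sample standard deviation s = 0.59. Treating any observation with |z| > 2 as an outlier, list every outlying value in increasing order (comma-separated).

Cutoffs at x̄ ± 2s: 2.44 ± 2·0.59 = [1.26, 3.62].
0.54: z = -3.22, |z| > 2 → outlier.
3.69: z = 2.12, |z| > 2 → outlier.
Every other value lies within [1.26, 3.62].

0.54, 3.69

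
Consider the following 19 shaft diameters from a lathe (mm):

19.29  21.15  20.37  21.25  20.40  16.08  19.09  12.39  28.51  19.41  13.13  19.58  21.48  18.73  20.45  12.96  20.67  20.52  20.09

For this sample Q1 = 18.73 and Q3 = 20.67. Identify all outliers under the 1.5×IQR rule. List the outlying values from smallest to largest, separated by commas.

IQR = Q3 − Q1 = 20.67 − 18.73 = 1.94.
Lower fence = Q1 − 1.5·IQR = 18.73 − 2.91 = 15.82.
Upper fence = Q3 + 1.5·IQR = 20.67 + 2.91 = 23.58.
12.39 < 15.82 → outlier.
12.96 < 15.82 → outlier.
13.13 < 15.82 → outlier.
28.51 > 23.58 → outlier.
All remaining values lie within [15.82, 23.58].

12.39, 12.96, 13.13, 28.51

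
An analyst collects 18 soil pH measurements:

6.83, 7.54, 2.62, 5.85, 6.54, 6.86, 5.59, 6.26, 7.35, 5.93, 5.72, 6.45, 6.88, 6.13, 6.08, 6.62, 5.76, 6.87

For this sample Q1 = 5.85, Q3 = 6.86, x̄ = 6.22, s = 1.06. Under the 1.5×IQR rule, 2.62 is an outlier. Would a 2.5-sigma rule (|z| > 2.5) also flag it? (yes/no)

z = (2.62 − 6.22) / 1.06 = -3.40.
|z| = 3.40 > 2.5.

yes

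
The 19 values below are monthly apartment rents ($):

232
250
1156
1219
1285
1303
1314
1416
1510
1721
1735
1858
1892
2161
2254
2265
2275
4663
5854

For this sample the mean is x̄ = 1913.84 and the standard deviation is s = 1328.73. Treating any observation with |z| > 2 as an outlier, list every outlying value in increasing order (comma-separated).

Cutoffs at x̄ ± 2s: 1913.84 ± 2·1328.73 = [-743.62, 4571.30].
4663: z = 2.07, |z| > 2 → outlier.
5854: z = 2.97, |z| > 2 → outlier.
Every other value lies within [-743.62, 4571.30].

4663, 5854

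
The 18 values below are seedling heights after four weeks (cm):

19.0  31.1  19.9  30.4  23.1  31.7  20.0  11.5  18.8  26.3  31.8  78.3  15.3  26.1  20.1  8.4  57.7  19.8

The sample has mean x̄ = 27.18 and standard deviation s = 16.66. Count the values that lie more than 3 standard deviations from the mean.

Cutoffs: x̄ ± 3s = [-22.80, 77.16].
Outside the cutoffs: 78.3.

1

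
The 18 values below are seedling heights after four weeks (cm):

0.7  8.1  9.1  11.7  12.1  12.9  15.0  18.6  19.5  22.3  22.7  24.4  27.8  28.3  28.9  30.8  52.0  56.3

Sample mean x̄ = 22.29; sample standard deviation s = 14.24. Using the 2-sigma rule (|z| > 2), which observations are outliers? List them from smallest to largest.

Cutoffs at x̄ ± 2s: 22.29 ± 2·14.24 = [-6.19, 50.77].
52.0: z = 2.09, |z| > 2 → outlier.
56.3: z = 2.39, |z| > 2 → outlier.
Every other value lies within [-6.19, 50.77].

52.0, 56.3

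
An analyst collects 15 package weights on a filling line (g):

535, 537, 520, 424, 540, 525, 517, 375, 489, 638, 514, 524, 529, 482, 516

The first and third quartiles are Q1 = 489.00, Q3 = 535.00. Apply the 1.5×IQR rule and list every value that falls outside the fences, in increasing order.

375, 638

IQR = Q3 − Q1 = 535.00 − 489.00 = 46.00.
Lower fence = Q1 − 1.5·IQR = 489.00 − 69.00 = 420.00.
Upper fence = Q3 + 1.5·IQR = 535.00 + 69.00 = 604.00.
375 < 420.00 → outlier.
638 > 604.00 → outlier.
All remaining values lie within [420.00, 604.00].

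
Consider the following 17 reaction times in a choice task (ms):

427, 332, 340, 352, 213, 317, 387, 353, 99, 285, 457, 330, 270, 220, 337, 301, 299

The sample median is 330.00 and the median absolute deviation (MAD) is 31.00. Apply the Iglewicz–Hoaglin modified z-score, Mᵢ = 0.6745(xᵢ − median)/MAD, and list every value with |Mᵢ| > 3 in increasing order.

|Mᵢ| > 3 ⇔ |xᵢ − 330.00| > 3·31.00/0.6745 = 137.88.
So outliers lie outside [192.12, 467.88].
99: M = -5.03 → outlier.

99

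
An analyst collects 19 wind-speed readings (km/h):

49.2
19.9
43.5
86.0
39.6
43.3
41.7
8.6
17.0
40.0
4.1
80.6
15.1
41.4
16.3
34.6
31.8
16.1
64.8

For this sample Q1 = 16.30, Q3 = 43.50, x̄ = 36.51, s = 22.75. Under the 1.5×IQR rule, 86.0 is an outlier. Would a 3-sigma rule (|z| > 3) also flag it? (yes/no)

z = (86.0 − 36.51) / 22.75 = 2.18.
|z| = 2.18 ≤ 3.

no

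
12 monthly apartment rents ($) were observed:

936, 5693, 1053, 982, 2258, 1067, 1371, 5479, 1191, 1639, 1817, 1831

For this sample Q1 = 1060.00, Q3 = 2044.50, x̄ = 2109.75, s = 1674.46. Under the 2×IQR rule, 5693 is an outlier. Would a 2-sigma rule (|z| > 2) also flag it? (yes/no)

z = (5693 − 2109.75) / 1674.46 = 2.14.
|z| = 2.14 > 2.

yes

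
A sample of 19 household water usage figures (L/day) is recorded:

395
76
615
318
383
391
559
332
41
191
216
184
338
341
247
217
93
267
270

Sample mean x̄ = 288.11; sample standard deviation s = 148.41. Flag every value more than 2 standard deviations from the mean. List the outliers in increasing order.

Cutoffs at x̄ ± 2s: 288.11 ± 2·148.41 = [-8.71, 584.93].
615: z = 2.20, |z| > 2 → outlier.
Every other value lies within [-8.71, 584.93].

615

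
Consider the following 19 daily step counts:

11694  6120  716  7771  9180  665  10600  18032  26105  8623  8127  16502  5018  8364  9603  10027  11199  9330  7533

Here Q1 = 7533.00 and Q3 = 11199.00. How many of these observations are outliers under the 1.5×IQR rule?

IQR = 3666.00; fences at 7533.00 − 5499.00 = 2034.00 and 11199.00 + 5499.00 = 16698.00.
Outside the cutoffs: 665, 716, 18032, 26105.

4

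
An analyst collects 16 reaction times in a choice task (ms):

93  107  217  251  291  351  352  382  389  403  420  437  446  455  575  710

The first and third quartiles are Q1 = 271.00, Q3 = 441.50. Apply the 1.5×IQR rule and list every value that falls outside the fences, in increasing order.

IQR = Q3 − Q1 = 441.50 − 271.00 = 170.50.
Lower fence = Q1 − 1.5·IQR = 271.00 − 255.75 = 15.25.
Upper fence = Q3 + 1.5·IQR = 441.50 + 255.75 = 697.25.
710 > 697.25 → outlier.
All remaining values lie within [15.25, 697.25].

710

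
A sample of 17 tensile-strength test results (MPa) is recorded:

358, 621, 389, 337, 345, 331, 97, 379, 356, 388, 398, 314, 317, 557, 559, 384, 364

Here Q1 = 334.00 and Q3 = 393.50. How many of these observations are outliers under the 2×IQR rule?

IQR = 59.50; fences at 334.00 − 119.00 = 215.00 and 393.50 + 119.00 = 512.50.
Outside the cutoffs: 97, 557, 559, 621.

4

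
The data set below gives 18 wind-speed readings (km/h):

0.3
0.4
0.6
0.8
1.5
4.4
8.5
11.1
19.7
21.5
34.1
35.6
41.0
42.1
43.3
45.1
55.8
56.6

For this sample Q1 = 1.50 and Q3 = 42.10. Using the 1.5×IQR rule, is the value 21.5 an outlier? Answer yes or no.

no

IQR = Q3 − Q1 = 42.10 − 1.50 = 40.60.
Lower fence = Q1 − 1.5·IQR = 1.50 − 60.90 = -59.40.
Upper fence = Q3 + 1.5·IQR = 42.10 + 60.90 = 103.00.
21.5 lies within [-59.40, 103.00].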